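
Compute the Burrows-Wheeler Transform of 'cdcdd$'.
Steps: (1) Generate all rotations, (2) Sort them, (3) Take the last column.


Rotations (sorted):
  0: $cdcdd -> last char: d
  1: cdcdd$ -> last char: $
  2: cdd$cd -> last char: d
  3: d$cdcd -> last char: d
  4: dcdd$c -> last char: c
  5: dd$cdc -> last char: c


BWT = d$ddcc


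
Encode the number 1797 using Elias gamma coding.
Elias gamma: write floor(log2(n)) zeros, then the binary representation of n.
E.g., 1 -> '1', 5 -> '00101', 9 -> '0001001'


num_bits = floor(log2(1797)) + 1 = 11
leading_zeros = num_bits - 1 = 10
binary(1797) = 11100000101

Elias gamma(1797) = '0000000000' + '11100000101' = 000000000011100000101 (21 bits)


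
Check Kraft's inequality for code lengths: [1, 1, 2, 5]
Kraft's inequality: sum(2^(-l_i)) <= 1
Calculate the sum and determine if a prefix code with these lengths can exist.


Sum = 2^(-1) + 2^(-1) + 2^(-2) + 2^(-5)
    = 0.5 + 0.5 + 0.25 + 0.03125
    = 41/32 = 1.28125
Since 1.28125 > 1, Kraft's inequality is NOT satisfied.
A prefix code with these lengths CANNOT exist.

Kraft sum = 1.28125. Not satisfied.


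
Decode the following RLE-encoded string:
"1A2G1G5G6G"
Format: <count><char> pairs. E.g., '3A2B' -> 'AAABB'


Expanding each <count><char> pair:
  1A -> 'A'
  2G -> 'GG'
  1G -> 'G'
  5G -> 'GGGGG'
  6G -> 'GGGGGG'

Decoded = AGGGGGGGGGGGGGG


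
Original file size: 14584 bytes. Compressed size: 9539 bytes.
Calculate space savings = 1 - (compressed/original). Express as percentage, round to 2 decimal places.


ratio = compressed/original = 9539/14584 = 0.654073
savings = 1 - ratio = 1 - 0.654073 = 0.345927
as a percentage: 0.345927 * 100 = 34.59%

Space savings = 1 - 9539/14584 = 34.59%


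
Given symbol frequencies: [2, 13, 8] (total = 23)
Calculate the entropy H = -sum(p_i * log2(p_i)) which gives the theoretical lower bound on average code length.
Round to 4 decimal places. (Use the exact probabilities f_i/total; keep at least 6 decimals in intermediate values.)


Per-symbol terms -p_i * log2(p_i) with p_i = f_i/23:
  p = 2/23 = 0.086957: log2(p) = -3.523562, -p*log2(p) = 0.306397
  p = 13/23 = 0.565217: log2(p) = -0.823122, -p*log2(p) = 0.465243
  p = 8/23 = 0.347826: log2(p) = -1.523562, -p*log2(p) = 0.529935
H = 0.306397 + 0.465243 + 0.529935 = 1.301575

H = 1.3016 bits/symbol


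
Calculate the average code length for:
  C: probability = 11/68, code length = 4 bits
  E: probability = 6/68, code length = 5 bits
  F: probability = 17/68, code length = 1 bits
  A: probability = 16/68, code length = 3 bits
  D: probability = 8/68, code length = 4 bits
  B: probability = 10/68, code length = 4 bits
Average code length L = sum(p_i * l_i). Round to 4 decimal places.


Weighted contributions p_i * l_i:
  C: (11/68) * 4 = 44/68
  E: (6/68) * 5 = 30/68
  F: (17/68) * 1 = 17/68
  A: (16/68) * 3 = 48/68
  D: (8/68) * 4 = 32/68
  B: (10/68) * 4 = 40/68
Sum = (44 + 30 + 17 + 48 + 32 + 40)/68 = 211/68

L = 211/68 = 3.1029 bits/symbol


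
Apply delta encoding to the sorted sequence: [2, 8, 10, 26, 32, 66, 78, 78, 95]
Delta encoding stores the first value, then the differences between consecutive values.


First value: 2
Deltas:
  8 - 2 = 6
  10 - 8 = 2
  26 - 10 = 16
  32 - 26 = 6
  66 - 32 = 34
  78 - 66 = 12
  78 - 78 = 0
  95 - 78 = 17


Delta encoded: [2, 6, 2, 16, 6, 34, 12, 0, 17]


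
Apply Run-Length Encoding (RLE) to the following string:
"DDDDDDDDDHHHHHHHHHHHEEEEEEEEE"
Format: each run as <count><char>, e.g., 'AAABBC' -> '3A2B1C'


Scanning runs left to right:
  i=0: run of 'D' x 9 -> '9D'
  i=9: run of 'H' x 11 -> '11H'
  i=20: run of 'E' x 9 -> '9E'

RLE = 9D11H9E


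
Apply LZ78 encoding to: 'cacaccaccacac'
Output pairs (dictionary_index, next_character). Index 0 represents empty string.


LZ78 encoding steps:
Dictionary: {0: ''}
Step 1: w='' (idx 0), next='c' -> output (0, 'c'), add 'c' as idx 1
Step 2: w='' (idx 0), next='a' -> output (0, 'a'), add 'a' as idx 2
Step 3: w='c' (idx 1), next='a' -> output (1, 'a'), add 'ca' as idx 3
Step 4: w='c' (idx 1), next='c' -> output (1, 'c'), add 'cc' as idx 4
Step 5: w='a' (idx 2), next='c' -> output (2, 'c'), add 'ac' as idx 5
Step 6: w='ca' (idx 3), next='c' -> output (3, 'c'), add 'cac' as idx 6
Step 7: w='ac' (idx 5), end of input -> output (5, '')


Encoded: [(0, 'c'), (0, 'a'), (1, 'a'), (1, 'c'), (2, 'c'), (3, 'c'), (5, '')]


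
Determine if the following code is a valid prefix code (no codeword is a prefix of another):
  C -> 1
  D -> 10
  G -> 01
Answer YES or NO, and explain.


Checking each pair (does one codeword prefix another?):
  C='1' vs D='10': prefix -- VIOLATION

NO -- this is NOT a valid prefix code. C (1) is a prefix of D (10).


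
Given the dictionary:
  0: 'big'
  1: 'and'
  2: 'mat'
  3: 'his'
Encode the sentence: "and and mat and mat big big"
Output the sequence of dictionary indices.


Look up each word in the dictionary:
  'and' -> 1
  'and' -> 1
  'mat' -> 2
  'and' -> 1
  'mat' -> 2
  'big' -> 0
  'big' -> 0

Encoded: [1, 1, 2, 1, 2, 0, 0]


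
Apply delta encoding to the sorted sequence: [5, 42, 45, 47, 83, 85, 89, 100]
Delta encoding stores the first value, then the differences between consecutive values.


First value: 5
Deltas:
  42 - 5 = 37
  45 - 42 = 3
  47 - 45 = 2
  83 - 47 = 36
  85 - 83 = 2
  89 - 85 = 4
  100 - 89 = 11


Delta encoded: [5, 37, 3, 2, 36, 2, 4, 11]


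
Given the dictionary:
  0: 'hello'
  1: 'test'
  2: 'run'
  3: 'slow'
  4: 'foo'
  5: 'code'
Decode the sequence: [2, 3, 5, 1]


Look up each index in the dictionary:
  2 -> 'run'
  3 -> 'slow'
  5 -> 'code'
  1 -> 'test'

Decoded: "run slow code test"


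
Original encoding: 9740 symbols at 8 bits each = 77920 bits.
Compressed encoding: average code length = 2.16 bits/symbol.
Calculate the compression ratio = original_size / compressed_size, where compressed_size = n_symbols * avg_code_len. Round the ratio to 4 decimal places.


original_size = n_symbols * orig_bits = 9740 * 8 = 77920 bits
compressed_size = n_symbols * avg_code_len = 9740 * 2.16 = 21038.4 bits
ratio = original_size / compressed_size = 77920 / 21038.4 = 3.7037

Compression ratio = 3.7037


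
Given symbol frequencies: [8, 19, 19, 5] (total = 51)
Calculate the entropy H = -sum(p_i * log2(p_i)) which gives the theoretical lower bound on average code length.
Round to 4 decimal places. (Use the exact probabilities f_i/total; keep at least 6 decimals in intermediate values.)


Per-symbol terms -p_i * log2(p_i) with p_i = f_i/51:
  p = 8/51 = 0.156863: log2(p) = -2.672425, -p*log2(p) = 0.419204
  p = 19/51 = 0.372549: log2(p) = -1.424498, -p*log2(p) = 0.530695
  p = 19/51 = 0.372549: log2(p) = -1.424498, -p*log2(p) = 0.530695
  p = 5/51 = 0.098039: log2(p) = -3.350497, -p*log2(p) = 0.328480
H = 0.419204 + 0.530695 + 0.530695 + 0.328480 = 1.809074

H = 1.8091 bits/symbol


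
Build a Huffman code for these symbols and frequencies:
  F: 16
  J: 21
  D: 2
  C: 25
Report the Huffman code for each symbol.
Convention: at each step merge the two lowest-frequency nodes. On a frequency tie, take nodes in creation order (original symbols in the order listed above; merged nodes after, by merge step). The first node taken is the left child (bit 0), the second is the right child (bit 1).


Huffman tree construction:
Step 1: Merge D(2) + F(16) = 18
Step 2: Merge (D+F)(18) + J(21) = 39
Step 3: Merge C(25) + ((D+F)+J)(39) = 64
Read each symbol's code off the tree from the root (left child = 0, right child = 1).

Codes:
  F: 101 (length 3)
  J: 11 (length 2)
  D: 100 (length 3)
  C: 0 (length 1)
Average code length: 121/64 = 1.8906 bits/symbol


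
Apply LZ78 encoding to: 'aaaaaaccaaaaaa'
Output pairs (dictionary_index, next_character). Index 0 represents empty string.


LZ78 encoding steps:
Dictionary: {0: ''}
Step 1: w='' (idx 0), next='a' -> output (0, 'a'), add 'a' as idx 1
Step 2: w='a' (idx 1), next='a' -> output (1, 'a'), add 'aa' as idx 2
Step 3: w='aa' (idx 2), next='a' -> output (2, 'a'), add 'aaa' as idx 3
Step 4: w='' (idx 0), next='c' -> output (0, 'c'), add 'c' as idx 4
Step 5: w='c' (idx 4), next='a' -> output (4, 'a'), add 'ca' as idx 5
Step 6: w='aaa' (idx 3), next='a' -> output (3, 'a'), add 'aaaa' as idx 6
Step 7: w='a' (idx 1), end of input -> output (1, '')


Encoded: [(0, 'a'), (1, 'a'), (2, 'a'), (0, 'c'), (4, 'a'), (3, 'a'), (1, '')]


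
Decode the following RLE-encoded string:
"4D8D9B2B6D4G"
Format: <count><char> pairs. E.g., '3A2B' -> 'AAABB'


Expanding each <count><char> pair:
  4D -> 'DDDD'
  8D -> 'DDDDDDDD'
  9B -> 'BBBBBBBBB'
  2B -> 'BB'
  6D -> 'DDDDDD'
  4G -> 'GGGG'

Decoded = DDDDDDDDDDDDBBBBBBBBBBBDDDDDDGGGG


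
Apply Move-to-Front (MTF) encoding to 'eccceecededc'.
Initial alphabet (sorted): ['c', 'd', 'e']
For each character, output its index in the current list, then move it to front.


MTF encoding:
'e': index 2 in ['c', 'd', 'e'] -> ['e', 'c', 'd']
'c': index 1 in ['e', 'c', 'd'] -> ['c', 'e', 'd']
'c': index 0 in ['c', 'e', 'd'] -> ['c', 'e', 'd']
'c': index 0 in ['c', 'e', 'd'] -> ['c', 'e', 'd']
'e': index 1 in ['c', 'e', 'd'] -> ['e', 'c', 'd']
'e': index 0 in ['e', 'c', 'd'] -> ['e', 'c', 'd']
'c': index 1 in ['e', 'c', 'd'] -> ['c', 'e', 'd']
'e': index 1 in ['c', 'e', 'd'] -> ['e', 'c', 'd']
'd': index 2 in ['e', 'c', 'd'] -> ['d', 'e', 'c']
'e': index 1 in ['d', 'e', 'c'] -> ['e', 'd', 'c']
'd': index 1 in ['e', 'd', 'c'] -> ['d', 'e', 'c']
'c': index 2 in ['d', 'e', 'c'] -> ['c', 'd', 'e']


Output: [2, 1, 0, 0, 1, 0, 1, 1, 2, 1, 1, 2]


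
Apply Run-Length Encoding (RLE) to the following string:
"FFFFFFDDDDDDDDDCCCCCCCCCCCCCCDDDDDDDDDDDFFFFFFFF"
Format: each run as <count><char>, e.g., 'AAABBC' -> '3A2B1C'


Scanning runs left to right:
  i=0: run of 'F' x 6 -> '6F'
  i=6: run of 'D' x 9 -> '9D'
  i=15: run of 'C' x 14 -> '14C'
  i=29: run of 'D' x 11 -> '11D'
  i=40: run of 'F' x 8 -> '8F'

RLE = 6F9D14C11D8F


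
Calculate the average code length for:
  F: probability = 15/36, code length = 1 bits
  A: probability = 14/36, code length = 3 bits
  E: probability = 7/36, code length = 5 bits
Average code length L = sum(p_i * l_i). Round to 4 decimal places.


Weighted contributions p_i * l_i:
  F: (15/36) * 1 = 15/36
  A: (14/36) * 3 = 42/36
  E: (7/36) * 5 = 35/36
Sum = (15 + 42 + 35)/36 = 92/36

L = 92/36 = 2.5556 bits/symbol


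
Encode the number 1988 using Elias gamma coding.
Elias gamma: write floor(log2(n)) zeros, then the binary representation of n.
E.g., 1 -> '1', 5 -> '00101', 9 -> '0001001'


num_bits = floor(log2(1988)) + 1 = 11
leading_zeros = num_bits - 1 = 10
binary(1988) = 11111000100

Elias gamma(1988) = '0000000000' + '11111000100' = 000000000011111000100 (21 bits)


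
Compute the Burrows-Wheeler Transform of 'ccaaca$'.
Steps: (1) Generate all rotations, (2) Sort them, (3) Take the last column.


Rotations (sorted):
  0: $ccaaca -> last char: a
  1: a$ccaac -> last char: c
  2: aaca$cc -> last char: c
  3: aca$cca -> last char: a
  4: ca$ccaa -> last char: a
  5: caaca$c -> last char: c
  6: ccaaca$ -> last char: $


BWT = accaac$


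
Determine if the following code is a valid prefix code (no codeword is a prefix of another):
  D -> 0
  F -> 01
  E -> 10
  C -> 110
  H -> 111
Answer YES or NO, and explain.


Checking each pair (does one codeword prefix another?):
  D='0' vs F='01': prefix -- VIOLATION

NO -- this is NOT a valid prefix code. D (0) is a prefix of F (01).


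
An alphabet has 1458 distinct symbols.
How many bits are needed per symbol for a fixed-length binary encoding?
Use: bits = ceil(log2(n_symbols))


log2(1458) = 10.5098
Bracket: 2^10 = 1024 < 1458 <= 2^11 = 2048
So ceil(log2(1458)) = 11

bits = ceil(log2(1458)) = ceil(10.5098) = 11 bits


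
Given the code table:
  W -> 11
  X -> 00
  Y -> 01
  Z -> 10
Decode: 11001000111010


Decoding:
11 -> W
00 -> X
10 -> Z
00 -> X
11 -> W
10 -> Z
10 -> Z


Result: WXZXWZZ


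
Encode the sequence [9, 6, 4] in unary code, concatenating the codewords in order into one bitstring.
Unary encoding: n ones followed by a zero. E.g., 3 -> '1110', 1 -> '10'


Encode each number as n ones followed by a terminating 0:
  9 -> 1111111110 (10 bits)
  6 -> 1111110 (7 bits)
  4 -> 11110 (5 bits)
Total length = 10 + 7 + 5 = 22 bits.

Unary([9, 6, 4]) = 1111111110111111011110 (22 bits)


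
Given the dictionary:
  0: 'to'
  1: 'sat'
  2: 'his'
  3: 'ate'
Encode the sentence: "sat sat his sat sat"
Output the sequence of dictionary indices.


Look up each word in the dictionary:
  'sat' -> 1
  'sat' -> 1
  'his' -> 2
  'sat' -> 1
  'sat' -> 1

Encoded: [1, 1, 2, 1, 1]


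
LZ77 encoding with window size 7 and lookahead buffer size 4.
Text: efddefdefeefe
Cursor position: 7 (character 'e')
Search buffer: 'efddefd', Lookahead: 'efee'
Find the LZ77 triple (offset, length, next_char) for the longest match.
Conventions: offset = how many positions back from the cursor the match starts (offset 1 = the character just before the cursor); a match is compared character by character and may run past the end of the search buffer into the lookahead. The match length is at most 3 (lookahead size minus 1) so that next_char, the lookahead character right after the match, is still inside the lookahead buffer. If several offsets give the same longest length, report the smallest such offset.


Try each offset into the search buffer:
  offset=1 (pos 6, char 'd'): match length 0
  offset=2 (pos 5, char 'f'): match length 0
  offset=3 (pos 4, char 'e'): match length 2
  offset=4 (pos 3, char 'd'): match length 0
  offset=5 (pos 2, char 'd'): match length 0
  offset=6 (pos 1, char 'f'): match length 0
  offset=7 (pos 0, char 'e'): match length 2
Longest match has length 2, found at offsets 3, 7; take the smallest, offset 3.
next_char = character at position 7 + 2 = 9 -> 'e'

Best match: offset=3, length=2 (matching 'ef' starting at position 4)
LZ77 triple: (3, 2, 'e')


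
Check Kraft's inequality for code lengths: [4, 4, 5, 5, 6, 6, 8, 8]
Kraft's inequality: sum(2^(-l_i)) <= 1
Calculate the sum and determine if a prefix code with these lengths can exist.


Sum = 2^(-4) + 2^(-4) + 2^(-5) + 2^(-5) + 2^(-6) + 2^(-6) + 2^(-8) + 2^(-8)
    = 0.0625 + 0.0625 + 0.03125 + 0.03125 + 0.015625 + 0.015625 + 0.00390625 + 0.00390625
    = 58/256 = 0.2265625
Since 0.2265625 <= 1, Kraft's inequality IS satisfied.
A prefix code with these lengths CAN exist.

Kraft sum = 0.2265625. Satisfied.


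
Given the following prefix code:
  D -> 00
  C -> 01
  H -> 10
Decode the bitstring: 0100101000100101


Decoding step by step:
Bits 01 -> C
Bits 00 -> D
Bits 10 -> H
Bits 10 -> H
Bits 00 -> D
Bits 10 -> H
Bits 01 -> C
Bits 01 -> C


Decoded message: CDHHDHCC


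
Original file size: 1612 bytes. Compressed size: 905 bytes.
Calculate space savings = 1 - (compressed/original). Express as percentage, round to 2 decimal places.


ratio = compressed/original = 905/1612 = 0.561414
savings = 1 - ratio = 1 - 0.561414 = 0.438586
as a percentage: 0.438586 * 100 = 43.86%

Space savings = 1 - 905/1612 = 43.86%


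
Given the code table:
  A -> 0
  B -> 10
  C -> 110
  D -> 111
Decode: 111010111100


Decoding:
111 -> D
0 -> A
10 -> B
111 -> D
10 -> B
0 -> A


Result: DABDBA


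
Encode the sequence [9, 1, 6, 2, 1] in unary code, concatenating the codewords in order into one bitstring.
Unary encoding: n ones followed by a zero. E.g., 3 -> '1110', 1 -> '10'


Encode each number as n ones followed by a terminating 0:
  9 -> 1111111110 (10 bits)
  1 -> 10 (2 bits)
  6 -> 1111110 (7 bits)
  2 -> 110 (3 bits)
  1 -> 10 (2 bits)
Total length = 10 + 2 + 7 + 3 + 2 = 24 bits.

Unary([9, 1, 6, 2, 1]) = 111111111010111111011010 (24 bits)


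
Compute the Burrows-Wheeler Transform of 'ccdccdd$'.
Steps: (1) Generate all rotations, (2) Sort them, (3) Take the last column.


Rotations (sorted):
  0: $ccdccdd -> last char: d
  1: ccdccdd$ -> last char: $
  2: ccdd$ccd -> last char: d
  3: cdccdd$c -> last char: c
  4: cdd$ccdc -> last char: c
  5: d$ccdccd -> last char: d
  6: dccdd$cc -> last char: c
  7: dd$ccdcc -> last char: c


BWT = d$dccdcc


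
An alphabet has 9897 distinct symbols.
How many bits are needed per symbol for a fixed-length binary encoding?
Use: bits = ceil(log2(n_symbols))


log2(9897) = 13.2728
Bracket: 2^13 = 8192 < 9897 <= 2^14 = 16384
So ceil(log2(9897)) = 14

bits = ceil(log2(9897)) = ceil(13.2728) = 14 bits


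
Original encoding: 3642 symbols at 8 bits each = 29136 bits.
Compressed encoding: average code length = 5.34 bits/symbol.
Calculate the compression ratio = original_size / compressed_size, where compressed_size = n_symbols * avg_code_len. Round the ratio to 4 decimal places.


original_size = n_symbols * orig_bits = 3642 * 8 = 29136 bits
compressed_size = n_symbols * avg_code_len = 3642 * 5.34 = 19448.28 bits
ratio = original_size / compressed_size = 29136 / 19448.28 = 1.4981

Compression ratio = 1.4981


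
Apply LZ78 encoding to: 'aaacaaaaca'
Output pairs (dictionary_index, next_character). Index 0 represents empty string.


LZ78 encoding steps:
Dictionary: {0: ''}
Step 1: w='' (idx 0), next='a' -> output (0, 'a'), add 'a' as idx 1
Step 2: w='a' (idx 1), next='a' -> output (1, 'a'), add 'aa' as idx 2
Step 3: w='' (idx 0), next='c' -> output (0, 'c'), add 'c' as idx 3
Step 4: w='aa' (idx 2), next='a' -> output (2, 'a'), add 'aaa' as idx 4
Step 5: w='a' (idx 1), next='c' -> output (1, 'c'), add 'ac' as idx 5
Step 6: w='a' (idx 1), end of input -> output (1, '')


Encoded: [(0, 'a'), (1, 'a'), (0, 'c'), (2, 'a'), (1, 'c'), (1, '')]


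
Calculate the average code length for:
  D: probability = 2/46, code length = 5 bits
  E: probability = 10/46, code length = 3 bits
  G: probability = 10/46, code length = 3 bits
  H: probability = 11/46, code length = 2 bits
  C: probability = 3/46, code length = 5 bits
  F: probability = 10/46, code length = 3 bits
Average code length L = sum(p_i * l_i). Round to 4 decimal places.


Weighted contributions p_i * l_i:
  D: (2/46) * 5 = 10/46
  E: (10/46) * 3 = 30/46
  G: (10/46) * 3 = 30/46
  H: (11/46) * 2 = 22/46
  C: (3/46) * 5 = 15/46
  F: (10/46) * 3 = 30/46
Sum = (10 + 30 + 30 + 22 + 15 + 30)/46 = 137/46

L = 137/46 = 2.9783 bits/symbol


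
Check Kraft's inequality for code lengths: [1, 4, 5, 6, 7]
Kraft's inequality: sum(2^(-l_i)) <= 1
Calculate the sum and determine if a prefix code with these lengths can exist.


Sum = 2^(-1) + 2^(-4) + 2^(-5) + 2^(-6) + 2^(-7)
    = 0.5 + 0.0625 + 0.03125 + 0.015625 + 0.0078125
    = 79/128 = 0.6171875
Since 0.6171875 <= 1, Kraft's inequality IS satisfied.
A prefix code with these lengths CAN exist.

Kraft sum = 0.6171875. Satisfied.


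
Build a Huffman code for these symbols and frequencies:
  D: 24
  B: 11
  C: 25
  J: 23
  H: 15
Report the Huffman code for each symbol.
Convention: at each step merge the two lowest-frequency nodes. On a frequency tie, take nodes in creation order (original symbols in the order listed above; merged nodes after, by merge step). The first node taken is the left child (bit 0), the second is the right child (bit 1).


Huffman tree construction:
Step 1: Merge B(11) + H(15) = 26
Step 2: Merge J(23) + D(24) = 47
Step 3: Merge C(25) + (B+H)(26) = 51
Step 4: Merge (J+D)(47) + (C+(B+H))(51) = 98
Read each symbol's code off the tree from the root (left child = 0, right child = 1).

Codes:
  D: 01 (length 2)
  B: 110 (length 3)
  C: 10 (length 2)
  J: 00 (length 2)
  H: 111 (length 3)
Average code length: 222/98 = 2.2653 bits/symbol


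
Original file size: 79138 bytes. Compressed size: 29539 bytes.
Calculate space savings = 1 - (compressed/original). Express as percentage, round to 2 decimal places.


ratio = compressed/original = 29539/79138 = 0.373259
savings = 1 - ratio = 1 - 0.373259 = 0.626741
as a percentage: 0.626741 * 100 = 62.67%

Space savings = 1 - 29539/79138 = 62.67%


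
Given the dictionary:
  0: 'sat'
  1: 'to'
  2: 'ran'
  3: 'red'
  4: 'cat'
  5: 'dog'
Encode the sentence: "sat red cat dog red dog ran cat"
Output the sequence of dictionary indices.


Look up each word in the dictionary:
  'sat' -> 0
  'red' -> 3
  'cat' -> 4
  'dog' -> 5
  'red' -> 3
  'dog' -> 5
  'ran' -> 2
  'cat' -> 4

Encoded: [0, 3, 4, 5, 3, 5, 2, 4]


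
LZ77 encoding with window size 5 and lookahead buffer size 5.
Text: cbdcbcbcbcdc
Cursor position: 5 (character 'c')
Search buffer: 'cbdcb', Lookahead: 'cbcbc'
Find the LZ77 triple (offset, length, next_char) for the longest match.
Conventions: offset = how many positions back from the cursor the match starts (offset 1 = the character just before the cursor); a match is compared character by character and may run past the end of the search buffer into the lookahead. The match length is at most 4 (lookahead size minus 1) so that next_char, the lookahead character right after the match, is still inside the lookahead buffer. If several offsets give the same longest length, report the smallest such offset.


Try each offset into the search buffer:
  offset=1 (pos 4, char 'b'): match length 0
  offset=2 (pos 3, char 'c'): match length 4
  offset=3 (pos 2, char 'd'): match length 0
  offset=4 (pos 1, char 'b'): match length 0
  offset=5 (pos 0, char 'c'): match length 2
Longest match has length 4 at offset 2.
next_char = character at position 5 + 4 = 9 -> 'c'

Best match: offset=2, length=4 (matching 'cbcb' starting at position 3)
LZ77 triple: (2, 4, 'c')


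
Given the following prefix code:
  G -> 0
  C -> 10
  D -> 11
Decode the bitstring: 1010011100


Decoding step by step:
Bits 10 -> C
Bits 10 -> C
Bits 0 -> G
Bits 11 -> D
Bits 10 -> C
Bits 0 -> G


Decoded message: CCGDCG


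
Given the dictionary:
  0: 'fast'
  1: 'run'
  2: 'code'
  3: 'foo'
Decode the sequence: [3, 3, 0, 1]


Look up each index in the dictionary:
  3 -> 'foo'
  3 -> 'foo'
  0 -> 'fast'
  1 -> 'run'

Decoded: "foo foo fast run"


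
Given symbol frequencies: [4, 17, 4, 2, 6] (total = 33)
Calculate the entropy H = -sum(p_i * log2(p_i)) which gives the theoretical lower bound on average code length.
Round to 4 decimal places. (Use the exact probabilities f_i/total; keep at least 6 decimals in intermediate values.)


Per-symbol terms -p_i * log2(p_i) with p_i = f_i/33:
  p = 4/33 = 0.121212: log2(p) = -3.044394, -p*log2(p) = 0.369017
  p = 17/33 = 0.515152: log2(p) = -0.956931, -p*log2(p) = 0.492965
  p = 4/33 = 0.121212: log2(p) = -3.044394, -p*log2(p) = 0.369017
  p = 2/33 = 0.060606: log2(p) = -4.044394, -p*log2(p) = 0.245115
  p = 6/33 = 0.181818: log2(p) = -2.459432, -p*log2(p) = 0.447169
H = 0.369017 + 0.492965 + 0.369017 + 0.245115 + 0.447169 = 1.923283

H = 1.9233 bits/symbol


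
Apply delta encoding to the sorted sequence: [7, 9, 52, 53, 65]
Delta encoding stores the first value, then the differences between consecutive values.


First value: 7
Deltas:
  9 - 7 = 2
  52 - 9 = 43
  53 - 52 = 1
  65 - 53 = 12


Delta encoded: [7, 2, 43, 1, 12]


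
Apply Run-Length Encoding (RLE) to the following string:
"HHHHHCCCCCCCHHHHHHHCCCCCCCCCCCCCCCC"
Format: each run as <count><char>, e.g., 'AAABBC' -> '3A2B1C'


Scanning runs left to right:
  i=0: run of 'H' x 5 -> '5H'
  i=5: run of 'C' x 7 -> '7C'
  i=12: run of 'H' x 7 -> '7H'
  i=19: run of 'C' x 16 -> '16C'

RLE = 5H7C7H16C


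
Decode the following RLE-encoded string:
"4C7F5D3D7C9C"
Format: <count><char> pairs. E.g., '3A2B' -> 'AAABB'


Expanding each <count><char> pair:
  4C -> 'CCCC'
  7F -> 'FFFFFFF'
  5D -> 'DDDDD'
  3D -> 'DDD'
  7C -> 'CCCCCCC'
  9C -> 'CCCCCCCCC'

Decoded = CCCCFFFFFFFDDDDDDDDCCCCCCCCCCCCCCCC


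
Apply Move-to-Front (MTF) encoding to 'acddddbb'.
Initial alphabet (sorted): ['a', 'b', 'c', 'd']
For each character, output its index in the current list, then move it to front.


MTF encoding:
'a': index 0 in ['a', 'b', 'c', 'd'] -> ['a', 'b', 'c', 'd']
'c': index 2 in ['a', 'b', 'c', 'd'] -> ['c', 'a', 'b', 'd']
'd': index 3 in ['c', 'a', 'b', 'd'] -> ['d', 'c', 'a', 'b']
'd': index 0 in ['d', 'c', 'a', 'b'] -> ['d', 'c', 'a', 'b']
'd': index 0 in ['d', 'c', 'a', 'b'] -> ['d', 'c', 'a', 'b']
'd': index 0 in ['d', 'c', 'a', 'b'] -> ['d', 'c', 'a', 'b']
'b': index 3 in ['d', 'c', 'a', 'b'] -> ['b', 'd', 'c', 'a']
'b': index 0 in ['b', 'd', 'c', 'a'] -> ['b', 'd', 'c', 'a']


Output: [0, 2, 3, 0, 0, 0, 3, 0]


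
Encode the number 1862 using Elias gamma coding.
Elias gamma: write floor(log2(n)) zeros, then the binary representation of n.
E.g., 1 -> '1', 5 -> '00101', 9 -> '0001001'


num_bits = floor(log2(1862)) + 1 = 11
leading_zeros = num_bits - 1 = 10
binary(1862) = 11101000110

Elias gamma(1862) = '0000000000' + '11101000110' = 000000000011101000110 (21 bits)


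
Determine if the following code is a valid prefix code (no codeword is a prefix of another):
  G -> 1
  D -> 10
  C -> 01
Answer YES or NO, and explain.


Checking each pair (does one codeword prefix another?):
  G='1' vs D='10': prefix -- VIOLATION

NO -- this is NOT a valid prefix code. G (1) is a prefix of D (10).


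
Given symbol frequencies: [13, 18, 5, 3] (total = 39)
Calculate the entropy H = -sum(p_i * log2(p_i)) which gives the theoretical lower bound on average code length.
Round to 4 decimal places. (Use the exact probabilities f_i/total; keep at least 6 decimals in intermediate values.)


Per-symbol terms -p_i * log2(p_i) with p_i = f_i/39:
  p = 13/39 = 0.333333: log2(p) = -1.584963, -p*log2(p) = 0.528321
  p = 18/39 = 0.461538: log2(p) = -1.115477, -p*log2(p) = 0.514836
  p = 5/39 = 0.128205: log2(p) = -2.963474, -p*log2(p) = 0.379933
  p = 3/39 = 0.076923: log2(p) = -3.700440, -p*log2(p) = 0.284649
H = 0.528321 + 0.514836 + 0.379933 + 0.284649 = 1.707739

H = 1.7077 bits/symbol


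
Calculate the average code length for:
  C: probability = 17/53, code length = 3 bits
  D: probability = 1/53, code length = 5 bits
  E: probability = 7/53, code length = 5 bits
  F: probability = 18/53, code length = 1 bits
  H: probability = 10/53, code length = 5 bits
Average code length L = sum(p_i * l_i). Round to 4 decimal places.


Weighted contributions p_i * l_i:
  C: (17/53) * 3 = 51/53
  D: (1/53) * 5 = 5/53
  E: (7/53) * 5 = 35/53
  F: (18/53) * 1 = 18/53
  H: (10/53) * 5 = 50/53
Sum = (51 + 5 + 35 + 18 + 50)/53 = 159/53

L = 159/53 = 3.0000 bits/symbol


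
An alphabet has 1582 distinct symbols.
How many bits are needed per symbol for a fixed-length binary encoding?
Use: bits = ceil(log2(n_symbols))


log2(1582) = 10.6275
Bracket: 2^10 = 1024 < 1582 <= 2^11 = 2048
So ceil(log2(1582)) = 11

bits = ceil(log2(1582)) = ceil(10.6275) = 11 bits


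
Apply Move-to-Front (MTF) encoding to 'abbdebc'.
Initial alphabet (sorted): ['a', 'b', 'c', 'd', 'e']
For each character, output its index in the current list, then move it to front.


MTF encoding:
'a': index 0 in ['a', 'b', 'c', 'd', 'e'] -> ['a', 'b', 'c', 'd', 'e']
'b': index 1 in ['a', 'b', 'c', 'd', 'e'] -> ['b', 'a', 'c', 'd', 'e']
'b': index 0 in ['b', 'a', 'c', 'd', 'e'] -> ['b', 'a', 'c', 'd', 'e']
'd': index 3 in ['b', 'a', 'c', 'd', 'e'] -> ['d', 'b', 'a', 'c', 'e']
'e': index 4 in ['d', 'b', 'a', 'c', 'e'] -> ['e', 'd', 'b', 'a', 'c']
'b': index 2 in ['e', 'd', 'b', 'a', 'c'] -> ['b', 'e', 'd', 'a', 'c']
'c': index 4 in ['b', 'e', 'd', 'a', 'c'] -> ['c', 'b', 'e', 'd', 'a']


Output: [0, 1, 0, 3, 4, 2, 4]


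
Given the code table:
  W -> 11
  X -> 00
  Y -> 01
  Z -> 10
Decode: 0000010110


Decoding:
00 -> X
00 -> X
01 -> Y
01 -> Y
10 -> Z


Result: XXYYZ


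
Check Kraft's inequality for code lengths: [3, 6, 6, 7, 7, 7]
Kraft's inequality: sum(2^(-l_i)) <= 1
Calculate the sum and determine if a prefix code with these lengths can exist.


Sum = 2^(-3) + 2^(-6) + 2^(-6) + 2^(-7) + 2^(-7) + 2^(-7)
    = 0.125 + 0.015625 + 0.015625 + 0.0078125 + 0.0078125 + 0.0078125
    = 23/128 = 0.1796875
Since 0.1796875 <= 1, Kraft's inequality IS satisfied.
A prefix code with these lengths CAN exist.

Kraft sum = 0.1796875. Satisfied.


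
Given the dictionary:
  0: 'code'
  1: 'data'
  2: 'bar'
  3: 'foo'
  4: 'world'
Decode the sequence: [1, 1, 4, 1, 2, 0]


Look up each index in the dictionary:
  1 -> 'data'
  1 -> 'data'
  4 -> 'world'
  1 -> 'data'
  2 -> 'bar'
  0 -> 'code'

Decoded: "data data world data bar code"


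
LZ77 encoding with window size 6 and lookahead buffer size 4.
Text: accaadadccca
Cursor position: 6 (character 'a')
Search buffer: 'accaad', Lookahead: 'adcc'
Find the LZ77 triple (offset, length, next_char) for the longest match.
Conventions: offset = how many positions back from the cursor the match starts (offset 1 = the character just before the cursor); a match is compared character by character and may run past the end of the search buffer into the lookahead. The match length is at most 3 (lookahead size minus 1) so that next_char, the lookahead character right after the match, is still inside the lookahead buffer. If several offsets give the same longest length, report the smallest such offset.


Try each offset into the search buffer:
  offset=1 (pos 5, char 'd'): match length 0
  offset=2 (pos 4, char 'a'): match length 2
  offset=3 (pos 3, char 'a'): match length 1
  offset=4 (pos 2, char 'c'): match length 0
  offset=5 (pos 1, char 'c'): match length 0
  offset=6 (pos 0, char 'a'): match length 1
Longest match has length 2 at offset 2.
next_char = character at position 6 + 2 = 8 -> 'c'

Best match: offset=2, length=2 (matching 'ad' starting at position 4)
LZ77 triple: (2, 2, 'c')


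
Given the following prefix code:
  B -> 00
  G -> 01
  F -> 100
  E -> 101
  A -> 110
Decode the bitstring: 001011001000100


Decoding step by step:
Bits 00 -> B
Bits 101 -> E
Bits 100 -> F
Bits 100 -> F
Bits 01 -> G
Bits 00 -> B


Decoded message: BEFFGB


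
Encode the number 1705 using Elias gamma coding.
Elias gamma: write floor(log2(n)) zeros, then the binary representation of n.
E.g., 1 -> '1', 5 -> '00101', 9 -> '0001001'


num_bits = floor(log2(1705)) + 1 = 11
leading_zeros = num_bits - 1 = 10
binary(1705) = 11010101001

Elias gamma(1705) = '0000000000' + '11010101001' = 000000000011010101001 (21 bits)


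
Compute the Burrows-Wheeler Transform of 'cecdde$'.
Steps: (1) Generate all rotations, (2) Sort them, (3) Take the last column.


Rotations (sorted):
  0: $cecdde -> last char: e
  1: cdde$ce -> last char: e
  2: cecdde$ -> last char: $
  3: dde$cec -> last char: c
  4: de$cecd -> last char: d
  5: e$cecdd -> last char: d
  6: ecdde$c -> last char: c


BWT = ee$cddc


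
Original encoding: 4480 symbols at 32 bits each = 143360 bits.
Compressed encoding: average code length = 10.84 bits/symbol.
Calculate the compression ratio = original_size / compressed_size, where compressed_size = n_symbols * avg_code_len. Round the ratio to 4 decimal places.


original_size = n_symbols * orig_bits = 4480 * 32 = 143360 bits
compressed_size = n_symbols * avg_code_len = 4480 * 10.84 = 48563.2 bits
ratio = original_size / compressed_size = 143360 / 48563.2 = 2.952

Compression ratio = 2.952


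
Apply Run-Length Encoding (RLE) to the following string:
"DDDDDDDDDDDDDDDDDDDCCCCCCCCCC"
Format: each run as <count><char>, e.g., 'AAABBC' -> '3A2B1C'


Scanning runs left to right:
  i=0: run of 'D' x 19 -> '19D'
  i=19: run of 'C' x 10 -> '10C'

RLE = 19D10C


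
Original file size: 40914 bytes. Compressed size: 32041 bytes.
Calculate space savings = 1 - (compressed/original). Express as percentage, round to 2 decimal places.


ratio = compressed/original = 32041/40914 = 0.78313
savings = 1 - ratio = 1 - 0.78313 = 0.21687
as a percentage: 0.21687 * 100 = 21.69%

Space savings = 1 - 32041/40914 = 21.69%


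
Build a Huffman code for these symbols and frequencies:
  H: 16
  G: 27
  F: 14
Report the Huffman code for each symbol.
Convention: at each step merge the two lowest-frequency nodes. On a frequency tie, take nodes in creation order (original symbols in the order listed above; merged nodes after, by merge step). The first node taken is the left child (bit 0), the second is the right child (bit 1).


Huffman tree construction:
Step 1: Merge F(14) + H(16) = 30
Step 2: Merge G(27) + (F+H)(30) = 57
Read each symbol's code off the tree from the root (left child = 0, right child = 1).

Codes:
  H: 11 (length 2)
  G: 0 (length 1)
  F: 10 (length 2)
Average code length: 87/57 = 1.5263 bits/symbol


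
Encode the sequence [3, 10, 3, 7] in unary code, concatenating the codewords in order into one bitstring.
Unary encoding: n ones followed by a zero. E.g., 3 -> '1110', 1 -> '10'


Encode each number as n ones followed by a terminating 0:
  3 -> 1110 (4 bits)
  10 -> 11111111110 (11 bits)
  3 -> 1110 (4 bits)
  7 -> 11111110 (8 bits)
Total length = 4 + 11 + 4 + 8 = 27 bits.

Unary([3, 10, 3, 7]) = 111011111111110111011111110 (27 bits)


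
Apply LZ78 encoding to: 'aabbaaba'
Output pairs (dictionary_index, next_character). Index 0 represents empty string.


LZ78 encoding steps:
Dictionary: {0: ''}
Step 1: w='' (idx 0), next='a' -> output (0, 'a'), add 'a' as idx 1
Step 2: w='a' (idx 1), next='b' -> output (1, 'b'), add 'ab' as idx 2
Step 3: w='' (idx 0), next='b' -> output (0, 'b'), add 'b' as idx 3
Step 4: w='a' (idx 1), next='a' -> output (1, 'a'), add 'aa' as idx 4
Step 5: w='b' (idx 3), next='a' -> output (3, 'a'), add 'ba' as idx 5


Encoded: [(0, 'a'), (1, 'b'), (0, 'b'), (1, 'a'), (3, 'a')]


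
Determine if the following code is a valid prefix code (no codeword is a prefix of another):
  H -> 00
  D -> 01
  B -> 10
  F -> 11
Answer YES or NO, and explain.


Checking each pair (does one codeword prefix another?):
  H='00' vs D='01': no prefix
  H='00' vs B='10': no prefix
  H='00' vs F='11': no prefix
  D='01' vs H='00': no prefix
  D='01' vs B='10': no prefix
  D='01' vs F='11': no prefix
  B='10' vs H='00': no prefix
  B='10' vs D='01': no prefix
  B='10' vs F='11': no prefix
  F='11' vs H='00': no prefix
  F='11' vs D='01': no prefix
  F='11' vs B='10': no prefix
No violation found over all pairs.

YES -- this is a valid prefix code. No codeword is a prefix of any other codeword.


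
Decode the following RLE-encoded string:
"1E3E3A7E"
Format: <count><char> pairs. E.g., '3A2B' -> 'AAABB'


Expanding each <count><char> pair:
  1E -> 'E'
  3E -> 'EEE'
  3A -> 'AAA'
  7E -> 'EEEEEEE'

Decoded = EEEEAAAEEEEEEE


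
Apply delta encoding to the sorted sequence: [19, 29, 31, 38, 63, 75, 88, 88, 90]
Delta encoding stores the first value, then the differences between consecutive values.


First value: 19
Deltas:
  29 - 19 = 10
  31 - 29 = 2
  38 - 31 = 7
  63 - 38 = 25
  75 - 63 = 12
  88 - 75 = 13
  88 - 88 = 0
  90 - 88 = 2


Delta encoded: [19, 10, 2, 7, 25, 12, 13, 0, 2]


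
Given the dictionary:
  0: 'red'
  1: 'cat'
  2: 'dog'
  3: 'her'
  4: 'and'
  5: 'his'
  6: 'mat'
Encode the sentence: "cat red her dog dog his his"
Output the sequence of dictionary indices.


Look up each word in the dictionary:
  'cat' -> 1
  'red' -> 0
  'her' -> 3
  'dog' -> 2
  'dog' -> 2
  'his' -> 5
  'his' -> 5

Encoded: [1, 0, 3, 2, 2, 5, 5]


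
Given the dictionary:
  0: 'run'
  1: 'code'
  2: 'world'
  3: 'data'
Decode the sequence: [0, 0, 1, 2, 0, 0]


Look up each index in the dictionary:
  0 -> 'run'
  0 -> 'run'
  1 -> 'code'
  2 -> 'world'
  0 -> 'run'
  0 -> 'run'

Decoded: "run run code world run run"


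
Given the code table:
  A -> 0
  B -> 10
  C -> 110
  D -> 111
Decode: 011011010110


Decoding:
0 -> A
110 -> C
110 -> C
10 -> B
110 -> C


Result: ACCBC


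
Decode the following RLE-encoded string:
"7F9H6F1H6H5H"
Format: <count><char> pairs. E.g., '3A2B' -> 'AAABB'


Expanding each <count><char> pair:
  7F -> 'FFFFFFF'
  9H -> 'HHHHHHHHH'
  6F -> 'FFFFFF'
  1H -> 'H'
  6H -> 'HHHHHH'
  5H -> 'HHHHH'

Decoded = FFFFFFFHHHHHHHHHFFFFFFHHHHHHHHHHHH


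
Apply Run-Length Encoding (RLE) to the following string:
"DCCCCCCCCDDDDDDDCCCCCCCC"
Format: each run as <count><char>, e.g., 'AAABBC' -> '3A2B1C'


Scanning runs left to right:
  i=0: run of 'D' x 1 -> '1D'
  i=1: run of 'C' x 8 -> '8C'
  i=9: run of 'D' x 7 -> '7D'
  i=16: run of 'C' x 8 -> '8C'

RLE = 1D8C7D8C


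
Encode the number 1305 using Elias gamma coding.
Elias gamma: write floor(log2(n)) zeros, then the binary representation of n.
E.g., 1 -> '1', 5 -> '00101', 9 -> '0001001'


num_bits = floor(log2(1305)) + 1 = 11
leading_zeros = num_bits - 1 = 10
binary(1305) = 10100011001

Elias gamma(1305) = '0000000000' + '10100011001' = 000000000010100011001 (21 bits)


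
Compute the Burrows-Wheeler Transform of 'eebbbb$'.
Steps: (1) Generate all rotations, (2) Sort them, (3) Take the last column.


Rotations (sorted):
  0: $eebbbb -> last char: b
  1: b$eebbb -> last char: b
  2: bb$eebb -> last char: b
  3: bbb$eeb -> last char: b
  4: bbbb$ee -> last char: e
  5: ebbbb$e -> last char: e
  6: eebbbb$ -> last char: $


BWT = bbbbee$


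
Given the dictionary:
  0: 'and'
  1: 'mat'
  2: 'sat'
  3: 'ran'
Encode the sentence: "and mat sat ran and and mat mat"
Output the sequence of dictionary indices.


Look up each word in the dictionary:
  'and' -> 0
  'mat' -> 1
  'sat' -> 2
  'ran' -> 3
  'and' -> 0
  'and' -> 0
  'mat' -> 1
  'mat' -> 1

Encoded: [0, 1, 2, 3, 0, 0, 1, 1]


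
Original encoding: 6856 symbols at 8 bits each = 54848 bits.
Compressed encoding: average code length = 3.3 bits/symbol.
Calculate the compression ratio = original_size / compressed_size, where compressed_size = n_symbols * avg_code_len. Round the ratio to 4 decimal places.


original_size = n_symbols * orig_bits = 6856 * 8 = 54848 bits
compressed_size = n_symbols * avg_code_len = 6856 * 3.3 = 22624.8 bits
ratio = original_size / compressed_size = 54848 / 22624.8 = 2.4242

Compression ratio = 2.4242


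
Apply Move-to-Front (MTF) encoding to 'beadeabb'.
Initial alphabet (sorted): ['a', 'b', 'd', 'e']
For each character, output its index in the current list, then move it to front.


MTF encoding:
'b': index 1 in ['a', 'b', 'd', 'e'] -> ['b', 'a', 'd', 'e']
'e': index 3 in ['b', 'a', 'd', 'e'] -> ['e', 'b', 'a', 'd']
'a': index 2 in ['e', 'b', 'a', 'd'] -> ['a', 'e', 'b', 'd']
'd': index 3 in ['a', 'e', 'b', 'd'] -> ['d', 'a', 'e', 'b']
'e': index 2 in ['d', 'a', 'e', 'b'] -> ['e', 'd', 'a', 'b']
'a': index 2 in ['e', 'd', 'a', 'b'] -> ['a', 'e', 'd', 'b']
'b': index 3 in ['a', 'e', 'd', 'b'] -> ['b', 'a', 'e', 'd']
'b': index 0 in ['b', 'a', 'e', 'd'] -> ['b', 'a', 'e', 'd']


Output: [1, 3, 2, 3, 2, 2, 3, 0]


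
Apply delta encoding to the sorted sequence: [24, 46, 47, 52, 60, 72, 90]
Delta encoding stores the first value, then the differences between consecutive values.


First value: 24
Deltas:
  46 - 24 = 22
  47 - 46 = 1
  52 - 47 = 5
  60 - 52 = 8
  72 - 60 = 12
  90 - 72 = 18


Delta encoded: [24, 22, 1, 5, 8, 12, 18]


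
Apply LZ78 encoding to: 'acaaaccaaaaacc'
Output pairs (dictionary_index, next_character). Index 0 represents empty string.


LZ78 encoding steps:
Dictionary: {0: ''}
Step 1: w='' (idx 0), next='a' -> output (0, 'a'), add 'a' as idx 1
Step 2: w='' (idx 0), next='c' -> output (0, 'c'), add 'c' as idx 2
Step 3: w='a' (idx 1), next='a' -> output (1, 'a'), add 'aa' as idx 3
Step 4: w='a' (idx 1), next='c' -> output (1, 'c'), add 'ac' as idx 4
Step 5: w='c' (idx 2), next='a' -> output (2, 'a'), add 'ca' as idx 5
Step 6: w='aa' (idx 3), next='a' -> output (3, 'a'), add 'aaa' as idx 6
Step 7: w='ac' (idx 4), next='c' -> output (4, 'c'), add 'acc' as idx 7


Encoded: [(0, 'a'), (0, 'c'), (1, 'a'), (1, 'c'), (2, 'a'), (3, 'a'), (4, 'c')]


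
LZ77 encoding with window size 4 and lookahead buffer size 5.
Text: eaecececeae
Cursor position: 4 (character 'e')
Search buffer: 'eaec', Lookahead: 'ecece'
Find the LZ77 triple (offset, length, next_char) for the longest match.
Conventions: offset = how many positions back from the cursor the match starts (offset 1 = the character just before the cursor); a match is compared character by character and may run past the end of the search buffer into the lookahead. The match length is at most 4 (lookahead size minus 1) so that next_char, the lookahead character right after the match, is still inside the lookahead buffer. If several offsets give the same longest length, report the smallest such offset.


Try each offset into the search buffer:
  offset=1 (pos 3, char 'c'): match length 0
  offset=2 (pos 2, char 'e'): match length 4
  offset=3 (pos 1, char 'a'): match length 0
  offset=4 (pos 0, char 'e'): match length 1
Longest match has length 4 at offset 2.
next_char = character at position 4 + 4 = 8 -> 'e'

Best match: offset=2, length=4 (matching 'ecec' starting at position 2)
LZ77 triple: (2, 4, 'e')
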